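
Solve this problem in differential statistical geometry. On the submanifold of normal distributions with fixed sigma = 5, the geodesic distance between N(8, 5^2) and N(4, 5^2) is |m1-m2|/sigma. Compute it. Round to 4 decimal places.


On the fixed-variance normal subfamily, geodesic distance = |m1-m2|/sigma.
|8 - 4| = 4.
sigma = 5.
d = 4/5 = 0.8000

0.8000


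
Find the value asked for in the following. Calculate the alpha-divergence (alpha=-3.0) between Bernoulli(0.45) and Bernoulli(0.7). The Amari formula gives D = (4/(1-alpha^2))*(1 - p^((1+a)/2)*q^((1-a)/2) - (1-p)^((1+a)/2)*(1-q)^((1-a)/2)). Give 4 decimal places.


Amari alpha-divergence:
D = (4/(1-alpha^2))*(1 - p^((1+a)/2)*q^((1-a)/2) - (1-p)^((1+a)/2)*(1-q)^((1-a)/2)).
alpha = -3.0, p = 0.45, q = 0.7.
e1 = (1+alpha)/2 = -1.0, e2 = (1-alpha)/2 = 2.0.
t1 = p^e1 * q^e2 = 0.45^-1.0 * 0.7^2.0 = 1.088889.
t2 = (1-p)^e1 * (1-q)^e2 = 0.55^-1.0 * 0.3^2.0 = 0.163636.
4/(1-alpha^2) = -0.5.
D = -0.5*(1 - 1.088889 - 0.163636) = 0.1263

0.1263


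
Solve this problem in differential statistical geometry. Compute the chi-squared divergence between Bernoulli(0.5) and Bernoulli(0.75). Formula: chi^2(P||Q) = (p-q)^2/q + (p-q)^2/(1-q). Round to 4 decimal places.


Chi-squared divergence between Bernoulli distributions:
chi^2 = (p-q)^2/q + (p-q)^2/(1-q).
p = 0.5, q = 0.75, p-q = -0.25.
(p-q)^2 = 0.0625.
term1 = 0.0625/0.75 = 0.083333.
term2 = 0.0625/0.25 = 0.25.
chi^2 = 0.083333 + 0.25 = 0.3333

0.3333


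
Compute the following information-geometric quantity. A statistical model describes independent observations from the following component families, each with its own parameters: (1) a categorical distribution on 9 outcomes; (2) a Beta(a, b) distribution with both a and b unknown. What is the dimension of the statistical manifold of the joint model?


The dimension of a statistical manifold equals the number of free
(independent) real parameters of the model. For a product of independent
blocks the parameter counts add.
- categorical on 9 outcomes (probabilities sum to 1): 9-1 = 8.
- Beta (a, b): 2.
Total = 8 + 2 = 10.
Dimension = 10

10


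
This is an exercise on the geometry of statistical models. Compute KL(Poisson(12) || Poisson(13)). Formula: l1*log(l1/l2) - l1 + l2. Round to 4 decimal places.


KL divergence for Poisson:
KL = l1*log(l1/l2) - l1 + l2.
l1 = 12, l2 = 13.
log(12/13) = -0.080043.
l1*log(l1/l2) = 12 * -0.080043 = -0.960512.
KL = -0.960512 - 12 + 13 = 0.0395

0.0395


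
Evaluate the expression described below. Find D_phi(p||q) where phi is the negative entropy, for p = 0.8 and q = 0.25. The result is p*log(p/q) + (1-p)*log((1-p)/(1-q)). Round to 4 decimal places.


Bregman divergence with negative entropy generator:
D = p*log(p/q) + (1-p)*log((1-p)/(1-q)).
p = 0.8, q = 0.25.
p*log(p/q) = 0.8*log(0.8/0.25) = 0.930521.
(1-p)*log((1-p)/(1-q)) = 0.2*log(0.2/0.75) = -0.264351.
D = 0.930521 + -0.264351 = 0.6662

0.6662


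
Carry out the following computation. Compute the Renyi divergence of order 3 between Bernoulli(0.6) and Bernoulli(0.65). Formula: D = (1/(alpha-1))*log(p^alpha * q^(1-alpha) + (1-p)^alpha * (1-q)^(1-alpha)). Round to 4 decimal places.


Renyi divergence of order alpha between Bernoulli distributions:
D = (1/(alpha-1))*log(p^alpha * q^(1-alpha) + (1-p)^alpha * (1-q)^(1-alpha)).
alpha = 3, p = 0.6, q = 0.65.
p^alpha * q^(1-alpha) = 0.6^3 * 0.65^-2 = 0.511243.
(1-p)^alpha * (1-q)^(1-alpha) = 0.4^3 * 0.35^-2 = 0.522449.
sum = 0.511243 + 0.522449 = 1.033692.
D = (1/2)*log(1.033692) = 0.0166

0.0166


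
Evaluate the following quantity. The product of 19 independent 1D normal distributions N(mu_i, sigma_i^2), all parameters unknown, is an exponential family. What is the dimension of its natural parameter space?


Exponential family dimension calculation:
Each univariate normal has two natural parameters (mu/sigma^2 and -1/(2 sigma^2)).
With 19 independent components, dim = 2 * 19 = 38.

38


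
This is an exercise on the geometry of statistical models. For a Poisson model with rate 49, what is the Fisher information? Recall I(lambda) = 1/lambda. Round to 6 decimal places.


Fisher information for Poisson: I(lambda) = 1/lambda.
lambda = 49.
I(lambda) = 1/49 = 0.020408

0.020408


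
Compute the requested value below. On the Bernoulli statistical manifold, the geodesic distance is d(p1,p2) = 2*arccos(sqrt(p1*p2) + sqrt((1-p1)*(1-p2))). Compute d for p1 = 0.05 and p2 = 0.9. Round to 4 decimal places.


Geodesic distance on Bernoulli manifold:
d(p1,p2) = 2*arccos(sqrt(p1*p2) + sqrt((1-p1)*(1-p2))).
sqrt(p1*p2) = sqrt(0.05*0.9) = 0.212132.
sqrt((1-p1)*(1-p2)) = sqrt(0.95*0.1) = 0.308221.
arg = 0.212132 + 0.308221 = 0.520353.
d = 2*arccos(0.520353) = 2.0471

2.0471


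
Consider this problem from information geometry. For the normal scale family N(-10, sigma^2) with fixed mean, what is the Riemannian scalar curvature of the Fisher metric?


This family has a single free parameter, so its statistical manifold
is 1-dimensional. The Riemann curvature tensor of any 1-dimensional
Riemannian manifold vanishes identically, so R = 0.

0


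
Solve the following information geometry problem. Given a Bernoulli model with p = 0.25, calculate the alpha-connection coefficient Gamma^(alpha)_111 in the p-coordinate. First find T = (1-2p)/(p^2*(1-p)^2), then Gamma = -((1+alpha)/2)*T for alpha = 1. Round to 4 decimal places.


Skewness (Amari-Chentsov) tensor: T = (1-2p)/(p^2*(1-p)^2).
p = 0.25, 1-2p = 0.5, p^2 = 0.0625, (1-p)^2 = 0.5625.
T = 0.5/(0.0625 * 0.5625) = 14.222222.
In the p-coordinate, Gamma^(alpha) = Gamma^(0) - (alpha/2)*T with Gamma^(0) = (1/2)*g'(p) = -T/2,
so Gamma^(alpha) = -((1+alpha)/2)*T.
alpha = 1, -(1+alpha)/2 = -1.0.
Gamma = -1.0 * 14.222222 = -14.2222

-14.2222


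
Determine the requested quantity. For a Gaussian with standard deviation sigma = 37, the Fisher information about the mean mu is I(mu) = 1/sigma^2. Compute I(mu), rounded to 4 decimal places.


The Fisher information for the mean of a normal distribution is I(mu) = 1/sigma^2.
sigma = 37, so sigma^2 = 1369.
I(mu) = 1/1369 = 0.0007

0.0007


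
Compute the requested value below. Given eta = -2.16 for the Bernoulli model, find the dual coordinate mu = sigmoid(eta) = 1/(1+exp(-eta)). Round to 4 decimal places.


Dual coordinate (expectation parameter) for Bernoulli:
mu = 1/(1+exp(-eta)).
eta = -2.16.
exp(-eta) = exp(2.16) = 8.671138.
mu = 1/(1+8.671138) = 0.1034

0.1034


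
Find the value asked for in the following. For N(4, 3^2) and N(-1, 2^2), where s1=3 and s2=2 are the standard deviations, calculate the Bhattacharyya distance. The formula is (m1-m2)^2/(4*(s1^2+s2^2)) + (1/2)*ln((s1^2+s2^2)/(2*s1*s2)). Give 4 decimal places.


Bhattacharyya distance between two Gaussians:
DB = (m1-m2)^2/(4*(s1^2+s2^2)) + (1/2)*ln((s1^2+s2^2)/(2*s1*s2)).
(m1-m2)^2 = (5)^2 = 25.
s1^2+s2^2 = 9 + 4 = 13.
term1 = 25/52 = 0.480769.
term2 = 0.5*ln(13/12.0) = 0.040021.
DB = 0.480769 + 0.040021 = 0.5208

0.5208


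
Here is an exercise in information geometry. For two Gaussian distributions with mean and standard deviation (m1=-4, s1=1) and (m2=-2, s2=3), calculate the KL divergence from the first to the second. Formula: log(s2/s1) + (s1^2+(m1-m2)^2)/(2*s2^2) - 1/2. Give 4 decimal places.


KL divergence between normal distributions:
KL = log(s2/s1) + (s1^2 + (m1-m2)^2)/(2*s2^2) - 1/2.
log(3/1) = 1.098612.
(1^2 + (-4--2)^2)/(2*3^2) = (1 + 4)/18 = 0.277778.
KL = 1.098612 + 0.277778 - 0.5 = 0.8764

0.8764


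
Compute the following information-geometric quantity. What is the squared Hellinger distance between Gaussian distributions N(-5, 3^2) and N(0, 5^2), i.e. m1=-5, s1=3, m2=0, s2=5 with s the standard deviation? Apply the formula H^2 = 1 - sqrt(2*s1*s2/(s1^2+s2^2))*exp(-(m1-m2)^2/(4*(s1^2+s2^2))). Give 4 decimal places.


Squared Hellinger distance for Gaussians:
H^2 = 1 - sqrt(2*s1*s2/(s1^2+s2^2)) * exp(-(m1-m2)^2/(4*(s1^2+s2^2))).
s1^2 = 9, s2^2 = 25, s1^2+s2^2 = 34.
sqrt(2*3*5/(34)) = 0.939336.
(m1-m2)^2 = (-5)^2 = 25.
exp(-25/(4*34)) = exp(-0.183824) = 0.832083.
H^2 = 1 - 0.939336*0.832083 = 0.2184

0.2184


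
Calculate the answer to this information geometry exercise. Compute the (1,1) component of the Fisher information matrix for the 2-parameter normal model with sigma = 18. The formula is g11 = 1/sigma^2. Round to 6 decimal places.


For the 2-parameter normal family, the Fisher metric has:
  g11 = 1/sigma^2, g22 = 2/sigma^2.
sigma = 18, sigma^2 = 324.
g11 = 0.003086

0.003086


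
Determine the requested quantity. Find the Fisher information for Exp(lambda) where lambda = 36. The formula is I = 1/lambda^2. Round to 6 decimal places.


Fisher information for exponential: I(lambda) = 1/lambda^2.
lambda = 36, lambda^2 = 1296.
I = 1/1296 = 0.000772

0.000772


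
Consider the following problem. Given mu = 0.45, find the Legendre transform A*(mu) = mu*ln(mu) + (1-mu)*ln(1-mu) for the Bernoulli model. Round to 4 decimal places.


Legendre transform for Bernoulli:
A*(mu) = mu*log(mu) + (1-mu)*log(1-mu).
mu = 0.45, 1-mu = 0.55.
mu*log(mu) = 0.45*log(0.45) = -0.359328.
(1-mu)*log(1-mu) = 0.55*log(0.55) = -0.32881.
A* = -0.359328 + -0.32881 = -0.6881

-0.6881


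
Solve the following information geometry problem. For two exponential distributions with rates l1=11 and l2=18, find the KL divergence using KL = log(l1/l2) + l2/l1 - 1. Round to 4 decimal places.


KL divergence for exponential family:
KL = log(l1/l2) + l2/l1 - 1.
log(11/18) = -0.492476.
18/11 = 1.636364.
KL = -0.492476 + 1.636364 - 1 = 0.1439

0.1439


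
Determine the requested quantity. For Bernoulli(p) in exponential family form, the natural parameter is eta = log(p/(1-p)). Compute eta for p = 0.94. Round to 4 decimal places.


Natural parameter for Bernoulli: eta = log(p/(1-p)).
p = 0.94, 1-p = 0.06.
p/(1-p) = 15.666667.
eta = log(15.666667) = 2.7515

2.7515


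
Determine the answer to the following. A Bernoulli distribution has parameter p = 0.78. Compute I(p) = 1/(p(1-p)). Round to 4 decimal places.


For Bernoulli(p), Fisher information is I(p) = 1/(p*(1-p)).
p = 0.78, 1-p = 0.22.
p*(1-p) = 0.1716.
I(p) = 1/0.1716 = 5.8275

5.8275


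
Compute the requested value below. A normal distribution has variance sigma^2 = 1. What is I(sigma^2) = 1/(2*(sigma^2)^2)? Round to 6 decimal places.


Fisher information for variance: I(sigma^2) = 1/(2*sigma^4).
sigma^2 = 1, so sigma^4 = 1.
I = 1/(2*1) = 1/2 = 0.500000

0.500000


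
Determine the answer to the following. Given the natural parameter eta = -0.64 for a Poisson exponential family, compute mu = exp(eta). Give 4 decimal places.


Expectation parameter for Poisson exponential family:
mu = exp(eta).
eta = -0.64.
mu = exp(-0.64) = 0.5273

0.5273


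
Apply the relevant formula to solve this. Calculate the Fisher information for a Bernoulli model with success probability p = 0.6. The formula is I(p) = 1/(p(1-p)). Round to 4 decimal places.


For Bernoulli(p), Fisher information is I(p) = 1/(p*(1-p)).
p = 0.6, 1-p = 0.4.
p*(1-p) = 0.24.
I(p) = 1/0.24 = 4.1667

4.1667


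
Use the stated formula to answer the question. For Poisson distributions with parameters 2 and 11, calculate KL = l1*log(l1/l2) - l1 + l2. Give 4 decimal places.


KL divergence for Poisson:
KL = l1*log(l1/l2) - l1 + l2.
l1 = 2, l2 = 11.
log(2/11) = -1.704748.
l1*log(l1/l2) = 2 * -1.704748 = -3.409496.
KL = -3.409496 - 2 + 11 = 5.5905

5.5905


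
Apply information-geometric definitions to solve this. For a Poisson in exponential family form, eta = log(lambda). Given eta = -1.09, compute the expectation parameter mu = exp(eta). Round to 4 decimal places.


Expectation parameter for Poisson exponential family:
mu = exp(eta).
eta = -1.09.
mu = exp(-1.09) = 0.3362

0.3362


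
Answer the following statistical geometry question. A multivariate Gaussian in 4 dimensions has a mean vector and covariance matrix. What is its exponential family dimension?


Exponential family dimension calculation:
For 4-dim MVN: mean has 4 params, covariance has 4*5/2 = 10 unique entries.
Total dim = 4 + 10 = 14.

14


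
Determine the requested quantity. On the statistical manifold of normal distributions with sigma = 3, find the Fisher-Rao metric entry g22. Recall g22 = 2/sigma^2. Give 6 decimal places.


For the 2-parameter normal family, the Fisher metric has:
  g11 = 1/sigma^2, g22 = 2/sigma^2.
sigma = 3, sigma^2 = 9.
g22 = 0.222222

0.222222


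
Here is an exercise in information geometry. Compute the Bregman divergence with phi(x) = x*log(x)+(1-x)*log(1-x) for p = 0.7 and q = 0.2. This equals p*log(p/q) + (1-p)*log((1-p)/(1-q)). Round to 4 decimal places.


Bregman divergence with negative entropy generator:
D = p*log(p/q) + (1-p)*log((1-p)/(1-q)).
p = 0.7, q = 0.2.
p*log(p/q) = 0.7*log(0.7/0.2) = 0.876934.
(1-p)*log((1-p)/(1-q)) = 0.3*log(0.3/0.8) = -0.294249.
D = 0.876934 + -0.294249 = 0.5827

0.5827


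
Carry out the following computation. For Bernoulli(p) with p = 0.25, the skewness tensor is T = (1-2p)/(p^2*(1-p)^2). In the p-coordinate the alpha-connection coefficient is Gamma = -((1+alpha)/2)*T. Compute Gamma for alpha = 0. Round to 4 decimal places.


Skewness (Amari-Chentsov) tensor: T = (1-2p)/(p^2*(1-p)^2).
p = 0.25, 1-2p = 0.5, p^2 = 0.0625, (1-p)^2 = 0.5625.
T = 0.5/(0.0625 * 0.5625) = 14.222222.
In the p-coordinate, Gamma^(alpha) = Gamma^(0) - (alpha/2)*T with Gamma^(0) = (1/2)*g'(p) = -T/2,
so Gamma^(alpha) = -((1+alpha)/2)*T.
alpha = 0, -(1+alpha)/2 = -0.5.
Gamma = -0.5 * 14.222222 = -7.1111

-7.1111


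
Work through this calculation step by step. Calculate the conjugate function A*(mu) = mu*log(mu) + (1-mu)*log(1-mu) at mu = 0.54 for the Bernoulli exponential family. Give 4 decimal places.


Legendre transform for Bernoulli:
A*(mu) = mu*log(mu) + (1-mu)*log(1-mu).
mu = 0.54, 1-mu = 0.46.
mu*log(mu) = 0.54*log(0.54) = -0.332741.
(1-mu)*log(1-mu) = 0.46*log(0.46) = -0.357203.
A* = -0.332741 + -0.357203 = -0.6899

-0.6899


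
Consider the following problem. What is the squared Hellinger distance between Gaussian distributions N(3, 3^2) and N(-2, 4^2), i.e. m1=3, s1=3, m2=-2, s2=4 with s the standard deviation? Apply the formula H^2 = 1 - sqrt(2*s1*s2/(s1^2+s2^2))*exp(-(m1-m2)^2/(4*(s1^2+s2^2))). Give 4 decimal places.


Squared Hellinger distance for Gaussians:
H^2 = 1 - sqrt(2*s1*s2/(s1^2+s2^2)) * exp(-(m1-m2)^2/(4*(s1^2+s2^2))).
s1^2 = 9, s2^2 = 16, s1^2+s2^2 = 25.
sqrt(2*3*4/(25)) = 0.979796.
(m1-m2)^2 = (5)^2 = 25.
exp(-25/(4*25)) = exp(-0.25) = 0.778801.
H^2 = 1 - 0.979796*0.778801 = 0.2369

0.2369


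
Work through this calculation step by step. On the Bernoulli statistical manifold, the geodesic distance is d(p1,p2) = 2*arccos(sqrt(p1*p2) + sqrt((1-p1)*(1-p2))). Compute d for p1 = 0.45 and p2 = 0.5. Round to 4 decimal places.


Geodesic distance on Bernoulli manifold:
d(p1,p2) = 2*arccos(sqrt(p1*p2) + sqrt((1-p1)*(1-p2))).
sqrt(p1*p2) = sqrt(0.45*0.5) = 0.474342.
sqrt((1-p1)*(1-p2)) = sqrt(0.55*0.5) = 0.524404.
arg = 0.474342 + 0.524404 = 0.998746.
d = 2*arccos(0.998746) = 0.1002

0.1002


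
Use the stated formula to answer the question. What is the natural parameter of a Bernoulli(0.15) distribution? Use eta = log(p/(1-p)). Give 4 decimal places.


Natural parameter for Bernoulli: eta = log(p/(1-p)).
p = 0.15, 1-p = 0.85.
p/(1-p) = 0.176471.
eta = log(0.176471) = -1.7346

-1.7346


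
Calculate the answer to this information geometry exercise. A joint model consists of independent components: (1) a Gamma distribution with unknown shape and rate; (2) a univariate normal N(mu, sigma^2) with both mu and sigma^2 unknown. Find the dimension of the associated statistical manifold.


The dimension of a statistical manifold equals the number of free
(independent) real parameters of the model. For a product of independent
blocks the parameter counts add.
- Gamma (shape, rate): 2.
- normal (mu, sigma^2): 2.
Total = 2 + 2 = 4.
Dimension = 4

4


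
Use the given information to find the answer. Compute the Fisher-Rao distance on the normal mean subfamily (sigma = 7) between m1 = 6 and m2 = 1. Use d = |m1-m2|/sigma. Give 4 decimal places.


On the fixed-variance normal subfamily, geodesic distance = |m1-m2|/sigma.
|6 - 1| = 5.
sigma = 7.
d = 5/7 = 0.7143

0.7143


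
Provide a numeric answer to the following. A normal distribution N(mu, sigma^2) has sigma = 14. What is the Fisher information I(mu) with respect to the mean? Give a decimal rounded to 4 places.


The Fisher information for the mean of a normal distribution is I(mu) = 1/sigma^2.
sigma = 14, so sigma^2 = 196.
I(mu) = 1/196 = 0.0051

0.0051


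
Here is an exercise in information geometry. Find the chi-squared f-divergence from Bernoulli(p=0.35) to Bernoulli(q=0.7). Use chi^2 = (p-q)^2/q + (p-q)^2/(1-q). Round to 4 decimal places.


Chi-squared divergence between Bernoulli distributions:
chi^2 = (p-q)^2/q + (p-q)^2/(1-q).
p = 0.35, q = 0.7, p-q = -0.35.
(p-q)^2 = 0.1225.
term1 = 0.1225/0.7 = 0.175.
term2 = 0.1225/0.3 = 0.408333.
chi^2 = 0.175 + 0.408333 = 0.5833

0.5833


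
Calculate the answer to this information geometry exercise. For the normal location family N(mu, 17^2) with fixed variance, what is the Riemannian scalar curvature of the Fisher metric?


This family has a single free parameter, so its statistical manifold
is 1-dimensional. The Riemann curvature tensor of any 1-dimensional
Riemannian manifold vanishes identically, so R = 0.

0


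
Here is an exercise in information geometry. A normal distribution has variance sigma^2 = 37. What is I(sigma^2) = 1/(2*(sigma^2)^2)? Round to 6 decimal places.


Fisher information for variance: I(sigma^2) = 1/(2*sigma^4).
sigma^2 = 37, so sigma^4 = 1369.
I = 1/(2*1369) = 1/2738 = 0.000365

0.000365


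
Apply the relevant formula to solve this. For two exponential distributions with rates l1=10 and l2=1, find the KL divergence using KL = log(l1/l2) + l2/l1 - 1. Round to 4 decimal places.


KL divergence for exponential family:
KL = log(l1/l2) + l2/l1 - 1.
log(10/1) = 2.302585.
1/10 = 0.1.
KL = 2.302585 + 0.1 - 1 = 1.4026

1.4026


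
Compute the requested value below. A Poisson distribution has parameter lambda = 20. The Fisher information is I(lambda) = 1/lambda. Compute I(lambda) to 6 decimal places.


Fisher information for Poisson: I(lambda) = 1/lambda.
lambda = 20.
I(lambda) = 1/20 = 0.050000

0.050000


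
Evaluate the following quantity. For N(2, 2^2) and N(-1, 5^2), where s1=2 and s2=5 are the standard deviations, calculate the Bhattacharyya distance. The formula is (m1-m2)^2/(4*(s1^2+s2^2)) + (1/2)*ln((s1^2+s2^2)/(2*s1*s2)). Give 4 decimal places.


Bhattacharyya distance between two Gaussians:
DB = (m1-m2)^2/(4*(s1^2+s2^2)) + (1/2)*ln((s1^2+s2^2)/(2*s1*s2)).
(m1-m2)^2 = (3)^2 = 9.
s1^2+s2^2 = 4 + 25 = 29.
term1 = 9/116 = 0.077586.
term2 = 0.5*ln(29/20.0) = 0.185782.
DB = 0.077586 + 0.185782 = 0.2634

0.2634


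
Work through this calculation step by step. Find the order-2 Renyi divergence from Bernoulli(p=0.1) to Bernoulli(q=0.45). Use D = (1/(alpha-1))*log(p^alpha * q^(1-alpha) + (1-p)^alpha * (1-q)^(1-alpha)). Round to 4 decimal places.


Renyi divergence of order alpha between Bernoulli distributions:
D = (1/(alpha-1))*log(p^alpha * q^(1-alpha) + (1-p)^alpha * (1-q)^(1-alpha)).
alpha = 2, p = 0.1, q = 0.45.
p^alpha * q^(1-alpha) = 0.1^2 * 0.45^-1 = 0.022222.
(1-p)^alpha * (1-q)^(1-alpha) = 0.9^2 * 0.55^-1 = 1.472727.
sum = 0.022222 + 1.472727 = 1.494949.
D = (1/1)*log(1.494949) = 0.4021

0.4021


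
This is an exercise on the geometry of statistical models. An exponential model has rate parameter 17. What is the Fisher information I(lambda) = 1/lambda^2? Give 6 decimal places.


Fisher information for exponential: I(lambda) = 1/lambda^2.
lambda = 17, lambda^2 = 289.
I = 1/289 = 0.003460

0.003460


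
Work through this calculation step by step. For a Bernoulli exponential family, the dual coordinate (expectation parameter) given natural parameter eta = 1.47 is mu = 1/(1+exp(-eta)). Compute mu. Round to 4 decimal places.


Dual coordinate (expectation parameter) for Bernoulli:
mu = 1/(1+exp(-eta)).
eta = 1.47.
exp(-eta) = exp(-1.47) = 0.229925.
mu = 1/(1+0.229925) = 0.8131

0.8131


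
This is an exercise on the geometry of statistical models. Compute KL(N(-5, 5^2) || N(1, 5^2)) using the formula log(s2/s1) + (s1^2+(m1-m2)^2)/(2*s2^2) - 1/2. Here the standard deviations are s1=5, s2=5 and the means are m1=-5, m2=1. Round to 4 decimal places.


KL divergence between normal distributions:
KL = log(s2/s1) + (s1^2 + (m1-m2)^2)/(2*s2^2) - 1/2.
log(5/5) = 0.0.
(5^2 + (-5-1)^2)/(2*5^2) = (25 + 36)/50 = 1.22.
KL = 0.0 + 1.22 - 0.5 = 0.7200

0.7200


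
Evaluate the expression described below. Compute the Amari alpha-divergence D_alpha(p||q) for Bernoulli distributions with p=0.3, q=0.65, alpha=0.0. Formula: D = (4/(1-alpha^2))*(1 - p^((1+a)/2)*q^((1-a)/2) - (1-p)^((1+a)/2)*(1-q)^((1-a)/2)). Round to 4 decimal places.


Amari alpha-divergence:
D = (4/(1-alpha^2))*(1 - p^((1+a)/2)*q^((1-a)/2) - (1-p)^((1+a)/2)*(1-q)^((1-a)/2)).
alpha = 0.0, p = 0.3, q = 0.65.
e1 = (1+alpha)/2 = 0.5, e2 = (1-alpha)/2 = 0.5.
t1 = p^e1 * q^e2 = 0.3^0.5 * 0.65^0.5 = 0.441588.
t2 = (1-p)^e1 * (1-q)^e2 = 0.7^0.5 * 0.35^0.5 = 0.494975.
4/(1-alpha^2) = 4.0.
D = 4.0*(1 - 0.441588 - 0.494975) = 0.2537

0.2537


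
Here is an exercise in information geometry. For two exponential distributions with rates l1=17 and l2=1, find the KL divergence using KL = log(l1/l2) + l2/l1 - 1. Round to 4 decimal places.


KL divergence for exponential family:
KL = log(l1/l2) + l2/l1 - 1.
log(17/1) = 2.833213.
1/17 = 0.058824.
KL = 2.833213 + 0.058824 - 1 = 1.8920

1.8920


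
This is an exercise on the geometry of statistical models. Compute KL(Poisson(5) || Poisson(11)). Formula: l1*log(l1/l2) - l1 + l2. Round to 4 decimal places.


KL divergence for Poisson:
KL = l1*log(l1/l2) - l1 + l2.
l1 = 5, l2 = 11.
log(5/11) = -0.788457.
l1*log(l1/l2) = 5 * -0.788457 = -3.942287.
KL = -3.942287 - 5 + 11 = 2.0577

2.0577


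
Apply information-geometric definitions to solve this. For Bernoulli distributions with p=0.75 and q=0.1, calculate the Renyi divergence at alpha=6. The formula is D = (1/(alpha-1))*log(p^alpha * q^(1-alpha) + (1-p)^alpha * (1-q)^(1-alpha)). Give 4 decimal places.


Renyi divergence of order alpha between Bernoulli distributions:
D = (1/(alpha-1))*log(p^alpha * q^(1-alpha) + (1-p)^alpha * (1-q)^(1-alpha)).
alpha = 6, p = 0.75, q = 0.1.
p^alpha * q^(1-alpha) = 0.75^6 * 0.1^-5 = 17797.851562.
(1-p)^alpha * (1-q)^(1-alpha) = 0.25^6 * 0.9^-5 = 0.000413.
sum = 17797.851562 + 0.000413 = 17797.851976.
D = (1/5)*log(17797.851976) = 1.9574

1.9574


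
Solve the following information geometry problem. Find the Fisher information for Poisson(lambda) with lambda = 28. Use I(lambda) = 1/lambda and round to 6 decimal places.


Fisher information for Poisson: I(lambda) = 1/lambda.
lambda = 28.
I(lambda) = 1/28 = 0.035714

0.035714


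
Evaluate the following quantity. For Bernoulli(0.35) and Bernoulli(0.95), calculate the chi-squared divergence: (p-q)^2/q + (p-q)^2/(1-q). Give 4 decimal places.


Chi-squared divergence between Bernoulli distributions:
chi^2 = (p-q)^2/q + (p-q)^2/(1-q).
p = 0.35, q = 0.95, p-q = -0.6.
(p-q)^2 = 0.36.
term1 = 0.36/0.95 = 0.378947.
term2 = 0.36/0.05 = 7.2.
chi^2 = 0.378947 + 7.2 = 7.5789

7.5789


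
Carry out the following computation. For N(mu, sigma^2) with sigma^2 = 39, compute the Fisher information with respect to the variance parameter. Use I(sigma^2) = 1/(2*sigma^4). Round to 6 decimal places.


Fisher information for variance: I(sigma^2) = 1/(2*sigma^4).
sigma^2 = 39, so sigma^4 = 1521.
I = 1/(2*1521) = 1/3042 = 0.000329

0.000329


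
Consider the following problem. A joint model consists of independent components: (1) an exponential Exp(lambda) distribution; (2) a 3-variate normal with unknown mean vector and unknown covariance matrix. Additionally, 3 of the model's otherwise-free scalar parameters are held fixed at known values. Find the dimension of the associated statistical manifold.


The dimension of a statistical manifold equals the number of free
(independent) real parameters of the model. For a product of independent
blocks the parameter counts add.
- exponential (lambda): 1.
- 3-variate normal: 3 (mean) + 3*4/2 = 6 (symmetric covariance) = 9.
Total = 1 + 9 = 10.
3 parameter(s) fixed at known values: 10 - 3 = 7.
Dimension = 7

7


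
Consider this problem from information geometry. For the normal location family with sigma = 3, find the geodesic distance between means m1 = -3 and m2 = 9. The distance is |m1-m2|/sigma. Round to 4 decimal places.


On the fixed-variance normal subfamily, geodesic distance = |m1-m2|/sigma.
|-3 - 9| = 12.
sigma = 3.
d = 12/3 = 4.0000

4.0000


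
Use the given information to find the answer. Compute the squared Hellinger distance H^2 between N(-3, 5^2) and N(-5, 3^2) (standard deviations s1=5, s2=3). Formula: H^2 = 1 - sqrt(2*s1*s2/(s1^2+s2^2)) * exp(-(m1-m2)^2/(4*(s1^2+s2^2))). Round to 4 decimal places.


Squared Hellinger distance for Gaussians:
H^2 = 1 - sqrt(2*s1*s2/(s1^2+s2^2)) * exp(-(m1-m2)^2/(4*(s1^2+s2^2))).
s1^2 = 25, s2^2 = 9, s1^2+s2^2 = 34.
sqrt(2*5*3/(34)) = 0.939336.
(m1-m2)^2 = (2)^2 = 4.
exp(-4/(4*34)) = exp(-0.029412) = 0.971017.
H^2 = 1 - 0.939336*0.971017 = 0.0879

0.0879


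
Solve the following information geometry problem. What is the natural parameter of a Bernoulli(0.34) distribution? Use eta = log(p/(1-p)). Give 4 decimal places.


Natural parameter for Bernoulli: eta = log(p/(1-p)).
p = 0.34, 1-p = 0.66.
p/(1-p) = 0.515152.
eta = log(0.515152) = -0.6633

-0.6633


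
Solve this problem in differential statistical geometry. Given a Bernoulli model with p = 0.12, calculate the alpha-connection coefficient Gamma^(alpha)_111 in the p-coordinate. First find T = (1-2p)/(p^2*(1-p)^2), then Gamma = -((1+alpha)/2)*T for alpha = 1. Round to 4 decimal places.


Skewness (Amari-Chentsov) tensor: T = (1-2p)/(p^2*(1-p)^2).
p = 0.12, 1-2p = 0.76, p^2 = 0.0144, (1-p)^2 = 0.7744.
T = 0.76/(0.0144 * 0.7744) = 68.153122.
In the p-coordinate, Gamma^(alpha) = Gamma^(0) - (alpha/2)*T with Gamma^(0) = (1/2)*g'(p) = -T/2,
so Gamma^(alpha) = -((1+alpha)/2)*T.
alpha = 1, -(1+alpha)/2 = -1.0.
Gamma = -1.0 * 68.153122 = -68.1531

-68.1531


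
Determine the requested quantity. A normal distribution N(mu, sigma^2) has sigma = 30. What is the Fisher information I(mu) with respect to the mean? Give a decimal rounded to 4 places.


The Fisher information for the mean of a normal distribution is I(mu) = 1/sigma^2.
sigma = 30, so sigma^2 = 900.
I(mu) = 1/900 = 0.0011

0.0011


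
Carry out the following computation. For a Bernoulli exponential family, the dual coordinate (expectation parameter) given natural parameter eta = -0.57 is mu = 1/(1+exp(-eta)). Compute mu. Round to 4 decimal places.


Dual coordinate (expectation parameter) for Bernoulli:
mu = 1/(1+exp(-eta)).
eta = -0.57.
exp(-eta) = exp(0.57) = 1.768267.
mu = 1/(1+1.768267) = 0.3612

0.3612


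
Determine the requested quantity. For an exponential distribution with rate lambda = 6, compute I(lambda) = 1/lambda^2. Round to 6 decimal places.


Fisher information for exponential: I(lambda) = 1/lambda^2.
lambda = 6, lambda^2 = 36.
I = 1/36 = 0.027778

0.027778


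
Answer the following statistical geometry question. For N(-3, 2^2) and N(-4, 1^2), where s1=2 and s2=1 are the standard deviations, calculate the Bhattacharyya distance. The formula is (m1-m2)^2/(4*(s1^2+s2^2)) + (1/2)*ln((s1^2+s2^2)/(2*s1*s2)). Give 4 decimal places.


Bhattacharyya distance between two Gaussians:
DB = (m1-m2)^2/(4*(s1^2+s2^2)) + (1/2)*ln((s1^2+s2^2)/(2*s1*s2)).
(m1-m2)^2 = (1)^2 = 1.
s1^2+s2^2 = 4 + 1 = 5.
term1 = 1/20 = 0.05.
term2 = 0.5*ln(5/4.0) = 0.111572.
DB = 0.05 + 0.111572 = 0.1616

0.1616


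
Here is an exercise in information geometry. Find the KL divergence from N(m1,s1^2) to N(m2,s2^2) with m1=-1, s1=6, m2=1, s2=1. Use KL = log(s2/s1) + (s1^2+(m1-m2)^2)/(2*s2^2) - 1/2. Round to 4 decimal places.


KL divergence between normal distributions:
KL = log(s2/s1) + (s1^2 + (m1-m2)^2)/(2*s2^2) - 1/2.
log(1/6) = -1.791759.
(6^2 + (-1-1)^2)/(2*1^2) = (36 + 4)/2 = 20.0.
KL = -1.791759 + 20.0 - 0.5 = 17.7082

17.7082


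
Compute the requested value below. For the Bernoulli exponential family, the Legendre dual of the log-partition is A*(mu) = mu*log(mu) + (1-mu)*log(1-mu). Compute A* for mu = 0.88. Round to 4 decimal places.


Legendre transform for Bernoulli:
A*(mu) = mu*log(mu) + (1-mu)*log(1-mu).
mu = 0.88, 1-mu = 0.12.
mu*log(mu) = 0.88*log(0.88) = -0.112493.
(1-mu)*log(1-mu) = 0.12*log(0.12) = -0.254432.
A* = -0.112493 + -0.254432 = -0.3669

-0.3669


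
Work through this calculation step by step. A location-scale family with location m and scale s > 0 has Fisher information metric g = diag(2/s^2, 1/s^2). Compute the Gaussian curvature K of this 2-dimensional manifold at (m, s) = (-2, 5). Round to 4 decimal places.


The metric has the form g = (A dm^2 + B ds^2)/s^2 with A = 2, B = 1.
Substitute u = sqrt(A/B)*m: g = B*(du^2 + ds^2)/s^2, i.e. B times the
Poincare upper half-plane metric, which has constant Gaussian curvature -1.
Scaling a 2D metric by a constant c divides the Gaussian curvature by c,
so K = -1/B = -1/(1) = -1.0000 everywhere (the point (m, s) = (-2, 5) is irrelevant:
the curvature is constant).
The requested Gaussian curvature is K = -1.0000.

-1.0000


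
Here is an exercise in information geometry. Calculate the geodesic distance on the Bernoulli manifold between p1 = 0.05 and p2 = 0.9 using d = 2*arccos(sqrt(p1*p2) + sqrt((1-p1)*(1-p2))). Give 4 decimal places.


Geodesic distance on Bernoulli manifold:
d(p1,p2) = 2*arccos(sqrt(p1*p2) + sqrt((1-p1)*(1-p2))).
sqrt(p1*p2) = sqrt(0.05*0.9) = 0.212132.
sqrt((1-p1)*(1-p2)) = sqrt(0.95*0.1) = 0.308221.
arg = 0.212132 + 0.308221 = 0.520353.
d = 2*arccos(0.520353) = 2.0471

2.0471


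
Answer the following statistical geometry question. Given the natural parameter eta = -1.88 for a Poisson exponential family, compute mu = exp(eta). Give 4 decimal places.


Expectation parameter for Poisson exponential family:
mu = exp(eta).
eta = -1.88.
mu = exp(-1.88) = 0.1526

0.1526


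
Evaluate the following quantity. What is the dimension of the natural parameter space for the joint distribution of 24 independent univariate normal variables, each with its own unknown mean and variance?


Exponential family dimension calculation:
Each univariate normal has two natural parameters (mu/sigma^2 and -1/(2 sigma^2)).
With 24 independent components, dim = 2 * 24 = 48.

48


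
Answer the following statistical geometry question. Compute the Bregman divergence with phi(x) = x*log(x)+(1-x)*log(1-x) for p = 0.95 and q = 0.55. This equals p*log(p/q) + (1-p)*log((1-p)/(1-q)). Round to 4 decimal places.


Bregman divergence with negative entropy generator:
D = p*log(p/q) + (1-p)*log((1-p)/(1-q)).
p = 0.95, q = 0.55.
p*log(p/q) = 0.95*log(0.95/0.55) = 0.519217.
(1-p)*log((1-p)/(1-q)) = 0.05*log(0.05/0.45) = -0.109861.
D = 0.519217 + -0.109861 = 0.4094

0.4094


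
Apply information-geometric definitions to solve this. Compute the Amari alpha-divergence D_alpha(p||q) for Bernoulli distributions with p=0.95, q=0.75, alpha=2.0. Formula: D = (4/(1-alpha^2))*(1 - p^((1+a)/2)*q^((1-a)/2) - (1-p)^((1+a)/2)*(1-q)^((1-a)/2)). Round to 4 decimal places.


Amari alpha-divergence:
D = (4/(1-alpha^2))*(1 - p^((1+a)/2)*q^((1-a)/2) - (1-p)^((1+a)/2)*(1-q)^((1-a)/2)).
alpha = 2.0, p = 0.95, q = 0.75.
e1 = (1+alpha)/2 = 1.5, e2 = (1-alpha)/2 = -0.5.
t1 = p^e1 * q^e2 = 0.95^1.5 * 0.75^-0.5 = 1.06919.
t2 = (1-p)^e1 * (1-q)^e2 = 0.05^1.5 * 0.25^-0.5 = 0.022361.
4/(1-alpha^2) = -1.333333.
D = -1.333333*(1 - 1.06919 - 0.022361) = 0.1221

0.1221


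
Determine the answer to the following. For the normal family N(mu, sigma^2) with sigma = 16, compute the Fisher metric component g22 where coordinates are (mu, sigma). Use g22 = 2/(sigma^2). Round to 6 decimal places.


For the 2-parameter normal family, the Fisher metric has:
  g11 = 1/sigma^2, g22 = 2/sigma^2.
sigma = 16, sigma^2 = 256.
g22 = 0.007813

0.007813


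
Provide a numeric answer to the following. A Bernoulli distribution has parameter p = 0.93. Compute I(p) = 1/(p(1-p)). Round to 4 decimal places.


For Bernoulli(p), Fisher information is I(p) = 1/(p*(1-p)).
p = 0.93, 1-p = 0.07.
p*(1-p) = 0.0651.
I(p) = 1/0.0651 = 15.3610

15.3610


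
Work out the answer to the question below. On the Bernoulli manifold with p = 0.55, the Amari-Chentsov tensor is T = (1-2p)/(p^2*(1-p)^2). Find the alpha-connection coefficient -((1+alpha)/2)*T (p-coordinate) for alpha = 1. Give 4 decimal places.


Skewness (Amari-Chentsov) tensor: T = (1-2p)/(p^2*(1-p)^2).
p = 0.55, 1-2p = -0.1, p^2 = 0.3025, (1-p)^2 = 0.2025.
T = -0.1/(0.3025 * 0.2025) = -1.632486.
In the p-coordinate, Gamma^(alpha) = Gamma^(0) - (alpha/2)*T with Gamma^(0) = (1/2)*g'(p) = -T/2,
so Gamma^(alpha) = -((1+alpha)/2)*T.
alpha = 1, -(1+alpha)/2 = -1.0.
Gamma = -1.0 * -1.632486 = 1.6325

1.6325


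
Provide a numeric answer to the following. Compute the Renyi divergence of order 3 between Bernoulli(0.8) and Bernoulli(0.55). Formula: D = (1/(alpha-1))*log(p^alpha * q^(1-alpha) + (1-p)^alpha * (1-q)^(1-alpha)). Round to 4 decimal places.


Renyi divergence of order alpha between Bernoulli distributions:
D = (1/(alpha-1))*log(p^alpha * q^(1-alpha) + (1-p)^alpha * (1-q)^(1-alpha)).
alpha = 3, p = 0.8, q = 0.55.
p^alpha * q^(1-alpha) = 0.8^3 * 0.55^-2 = 1.692562.
(1-p)^alpha * (1-q)^(1-alpha) = 0.2^3 * 0.45^-2 = 0.039506.
sum = 1.692562 + 0.039506 = 1.732068.
D = (1/2)*log(1.732068) = 0.2747

0.2747


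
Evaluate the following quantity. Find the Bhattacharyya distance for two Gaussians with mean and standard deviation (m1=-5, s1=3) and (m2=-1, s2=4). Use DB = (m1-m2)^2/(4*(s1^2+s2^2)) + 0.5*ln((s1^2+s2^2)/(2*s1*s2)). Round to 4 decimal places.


Bhattacharyya distance between two Gaussians:
DB = (m1-m2)^2/(4*(s1^2+s2^2)) + (1/2)*ln((s1^2+s2^2)/(2*s1*s2)).
(m1-m2)^2 = (-4)^2 = 16.
s1^2+s2^2 = 9 + 16 = 25.
term1 = 16/100 = 0.16.
term2 = 0.5*ln(25/24.0) = 0.020411.
DB = 0.16 + 0.020411 = 0.1804

0.1804


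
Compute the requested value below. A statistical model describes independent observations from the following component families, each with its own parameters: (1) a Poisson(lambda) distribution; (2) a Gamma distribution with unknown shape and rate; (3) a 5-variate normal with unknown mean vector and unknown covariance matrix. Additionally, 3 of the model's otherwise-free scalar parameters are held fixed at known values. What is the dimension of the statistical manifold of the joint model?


The dimension of a statistical manifold equals the number of free
(independent) real parameters of the model. For a product of independent
blocks the parameter counts add.
- Poisson (lambda): 1.
- Gamma (shape, rate): 2.
- 5-variate normal: 5 (mean) + 5*6/2 = 15 (symmetric covariance) = 20.
Total = 1 + 2 + 20 = 23.
3 parameter(s) fixed at known values: 23 - 3 = 20.
Dimension = 20

20


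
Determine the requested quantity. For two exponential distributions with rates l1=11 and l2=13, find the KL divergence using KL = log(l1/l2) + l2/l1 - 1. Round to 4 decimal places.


KL divergence for exponential family:
KL = log(l1/l2) + l2/l1 - 1.
log(11/13) = -0.167054.
13/11 = 1.181818.
KL = -0.167054 + 1.181818 - 1 = 0.0148

0.0148


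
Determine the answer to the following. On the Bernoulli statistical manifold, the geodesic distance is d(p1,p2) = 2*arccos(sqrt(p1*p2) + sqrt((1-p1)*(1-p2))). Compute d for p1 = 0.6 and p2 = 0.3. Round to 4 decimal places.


Geodesic distance on Bernoulli manifold:
d(p1,p2) = 2*arccos(sqrt(p1*p2) + sqrt((1-p1)*(1-p2))).
sqrt(p1*p2) = sqrt(0.6*0.3) = 0.424264.
sqrt((1-p1)*(1-p2)) = sqrt(0.4*0.7) = 0.52915.
arg = 0.424264 + 0.52915 = 0.953414.
d = 2*arccos(0.953414) = 0.6129

0.6129


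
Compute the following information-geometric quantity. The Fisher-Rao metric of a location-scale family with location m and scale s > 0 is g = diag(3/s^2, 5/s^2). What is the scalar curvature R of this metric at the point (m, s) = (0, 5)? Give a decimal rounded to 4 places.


The metric has the form g = (A dm^2 + B ds^2)/s^2 with A = 3, B = 5.
Substitute u = sqrt(A/B)*m: g = B*(du^2 + ds^2)/s^2, i.e. B times the
Poincare upper half-plane metric, which has constant Gaussian curvature -1.
Scaling a 2D metric by a constant c divides the Gaussian curvature by c,
so K = -1/B = -1/(5) = -0.2000 everywhere (the point (m, s) = (0, 5) is irrelevant:
the curvature is constant).
Scalar curvature in dimension 2: R = 2K = -2/(5) = -0.4000.

-0.4000


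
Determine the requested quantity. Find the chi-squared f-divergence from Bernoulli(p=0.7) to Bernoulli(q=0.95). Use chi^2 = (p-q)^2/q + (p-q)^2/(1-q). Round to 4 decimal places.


Chi-squared divergence between Bernoulli distributions:
chi^2 = (p-q)^2/q + (p-q)^2/(1-q).
p = 0.7, q = 0.95, p-q = -0.25.
(p-q)^2 = 0.0625.
term1 = 0.0625/0.95 = 0.065789.
term2 = 0.0625/0.05 = 1.25.
chi^2 = 0.065789 + 1.25 = 1.3158

1.3158


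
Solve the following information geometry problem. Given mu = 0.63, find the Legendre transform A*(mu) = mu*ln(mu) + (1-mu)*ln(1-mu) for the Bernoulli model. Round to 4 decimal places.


Legendre transform for Bernoulli:
A*(mu) = mu*log(mu) + (1-mu)*log(1-mu).
mu = 0.63, 1-mu = 0.37.
mu*log(mu) = 0.63*log(0.63) = -0.291082.
(1-mu)*log(1-mu) = 0.37*log(0.37) = -0.367873.
A* = -0.291082 + -0.367873 = -0.6590

-0.6590


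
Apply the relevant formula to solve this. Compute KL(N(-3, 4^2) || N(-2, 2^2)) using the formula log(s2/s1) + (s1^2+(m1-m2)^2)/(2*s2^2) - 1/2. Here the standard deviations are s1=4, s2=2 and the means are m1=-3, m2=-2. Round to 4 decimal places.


KL divergence between normal distributions:
KL = log(s2/s1) + (s1^2 + (m1-m2)^2)/(2*s2^2) - 1/2.
log(2/4) = -0.693147.
(4^2 + (-3--2)^2)/(2*2^2) = (16 + 1)/8 = 2.125.
KL = -0.693147 + 2.125 - 0.5 = 0.9319

0.9319


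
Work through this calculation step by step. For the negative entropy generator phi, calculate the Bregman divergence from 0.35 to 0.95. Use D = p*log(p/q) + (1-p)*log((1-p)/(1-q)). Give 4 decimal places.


Bregman divergence with negative entropy generator:
D = p*log(p/q) + (1-p)*log((1-p)/(1-q)).
p = 0.35, q = 0.95.
p*log(p/q) = 0.35*log(0.35/0.95) = -0.349485.
(1-p)*log((1-p)/(1-q)) = 0.65*log(0.65/0.05) = 1.667217.
D = -0.349485 + 1.667217 = 1.3177

1.3177


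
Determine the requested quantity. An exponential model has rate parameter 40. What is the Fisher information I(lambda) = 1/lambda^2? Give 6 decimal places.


Fisher information for exponential: I(lambda) = 1/lambda^2.
lambda = 40, lambda^2 = 1600.
I = 1/1600 = 0.000625

0.000625


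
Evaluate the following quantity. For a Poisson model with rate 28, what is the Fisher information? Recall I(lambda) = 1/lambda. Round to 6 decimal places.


Fisher information for Poisson: I(lambda) = 1/lambda.
lambda = 28.
I(lambda) = 1/28 = 0.035714

0.035714


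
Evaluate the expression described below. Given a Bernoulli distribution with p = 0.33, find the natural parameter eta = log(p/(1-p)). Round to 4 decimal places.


Natural parameter for Bernoulli: eta = log(p/(1-p)).
p = 0.33, 1-p = 0.67.
p/(1-p) = 0.492537.
eta = log(0.492537) = -0.7082

-0.7082


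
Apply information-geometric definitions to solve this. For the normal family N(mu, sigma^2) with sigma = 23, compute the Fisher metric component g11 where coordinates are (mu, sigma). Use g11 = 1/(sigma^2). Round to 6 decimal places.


For the 2-parameter normal family, the Fisher metric has:
  g11 = 1/sigma^2, g22 = 2/sigma^2.
sigma = 23, sigma^2 = 529.
g11 = 0.001890

0.001890


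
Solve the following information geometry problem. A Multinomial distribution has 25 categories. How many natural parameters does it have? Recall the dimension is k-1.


Exponential family dimension calculation:
For Multinomial with k=25 categories, dim = k-1 = 24.

24
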